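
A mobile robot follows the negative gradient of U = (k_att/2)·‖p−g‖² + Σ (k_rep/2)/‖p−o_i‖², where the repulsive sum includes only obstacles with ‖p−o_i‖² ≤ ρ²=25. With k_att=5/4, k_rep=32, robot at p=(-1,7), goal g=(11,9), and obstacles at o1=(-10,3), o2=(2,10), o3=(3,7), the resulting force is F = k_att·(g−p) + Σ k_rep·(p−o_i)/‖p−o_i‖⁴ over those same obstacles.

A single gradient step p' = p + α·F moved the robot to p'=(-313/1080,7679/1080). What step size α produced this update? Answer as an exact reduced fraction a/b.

F_att = 5/4·(g−p) = 5/4·(12,2) = (15.0000,2.5000)
o1: d²=97 > ρ²=25 → inactive
o2: d²=18 ≤ ρ²=25; F_rep = 32·(-3,-3)/18² = (-0.2963,-0.2963)
o3: d²=16 ≤ ρ²=25; F_rep = 32·(-4,0)/16² = (-0.5000,0.0000)
F = F_att + ΣF_rep = (14.2037,2.2037)
Δp = p'−p = (0.7102,0.1102); α = Δx/Fx = (767/1080) / (767/54) = 1/20
check: Δy/Fy = (119/1080) / (119/54) = 1/20 ✓

α = 1/20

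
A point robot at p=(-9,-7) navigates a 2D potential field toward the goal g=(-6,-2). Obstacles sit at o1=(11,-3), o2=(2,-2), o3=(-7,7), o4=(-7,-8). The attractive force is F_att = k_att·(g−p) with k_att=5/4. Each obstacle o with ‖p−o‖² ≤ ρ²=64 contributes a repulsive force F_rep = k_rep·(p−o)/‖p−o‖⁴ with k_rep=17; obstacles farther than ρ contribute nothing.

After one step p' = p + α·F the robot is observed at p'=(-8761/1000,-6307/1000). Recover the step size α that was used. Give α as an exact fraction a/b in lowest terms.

F_att = 5/4·(g−p) = 5/4·(3,5) = (3.7500,6.2500)
o1: d²=416 > ρ²=64 → inactive
o2: d²=146 > ρ²=64 → inactive
o3: d²=200 > ρ²=64 → inactive
o4: d²=5 ≤ ρ²=64; F_rep = 17·(-2,1)/5² = (-1.3600,0.6800)
F = F_att + ΣF_rep = (2.3900,6.9300)
Δp = p'−p = (0.2390,0.6930); α = Δx/Fx = (239/1000) / (239/100) = 1/10
check: Δy/Fy = (693/1000) / (693/100) = 1/10 ✓

α = 1/10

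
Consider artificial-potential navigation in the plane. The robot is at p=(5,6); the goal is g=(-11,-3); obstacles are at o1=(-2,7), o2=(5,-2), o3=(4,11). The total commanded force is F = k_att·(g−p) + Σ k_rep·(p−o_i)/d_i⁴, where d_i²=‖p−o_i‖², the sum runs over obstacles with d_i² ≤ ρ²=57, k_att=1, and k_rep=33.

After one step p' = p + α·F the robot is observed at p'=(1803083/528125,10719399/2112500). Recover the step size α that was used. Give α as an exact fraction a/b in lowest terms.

F_att = 1·(g−p) = 1·(-16,-9) = (-16.0000,-9.0000)
o1: d²=50 ≤ ρ²=57; F_rep = 33·(7,-1)/50² = (0.0924,-0.0132)
o2: d²=64 > ρ²=57 → inactive
o3: d²=26 ≤ ρ²=57; F_rep = 33·(1,-5)/26² = (0.0488,-0.2441)
F = F_att + ΣF_rep = (-15.8588,-9.2573)
Δp = p'−p = (-1.5859,-0.9257); α = Δx/Fx = (-837542/528125) / (-1675084/105625) = 1/10
check: Δy/Fy = (-1955601/2112500) / (-1955601/211250) = 1/10 ✓

α = 1/10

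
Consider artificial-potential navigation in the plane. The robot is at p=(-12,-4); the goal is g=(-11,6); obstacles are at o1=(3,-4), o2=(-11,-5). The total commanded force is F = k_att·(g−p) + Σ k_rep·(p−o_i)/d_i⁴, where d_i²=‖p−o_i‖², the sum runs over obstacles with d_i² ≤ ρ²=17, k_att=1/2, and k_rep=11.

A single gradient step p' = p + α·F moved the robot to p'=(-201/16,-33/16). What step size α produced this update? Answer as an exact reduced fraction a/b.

α = 1/4

F_att = 1/2·(g−p) = 1/2·(1,10) = (0.5000,5.0000)
o1: d²=225 > ρ²=17 → inactive
o2: d²=2 ≤ ρ²=17; F_rep = 11·(-1,1)/2² = (-2.7500,2.7500)
F = F_att + ΣF_rep = (-2.2500,7.7500)
Δp = p'−p = (-0.5625,1.9375); α = Δx/Fx = (-9/16) / (-9/4) = 1/4
check: Δy/Fy = (31/16) / (31/4) = 1/4 ✓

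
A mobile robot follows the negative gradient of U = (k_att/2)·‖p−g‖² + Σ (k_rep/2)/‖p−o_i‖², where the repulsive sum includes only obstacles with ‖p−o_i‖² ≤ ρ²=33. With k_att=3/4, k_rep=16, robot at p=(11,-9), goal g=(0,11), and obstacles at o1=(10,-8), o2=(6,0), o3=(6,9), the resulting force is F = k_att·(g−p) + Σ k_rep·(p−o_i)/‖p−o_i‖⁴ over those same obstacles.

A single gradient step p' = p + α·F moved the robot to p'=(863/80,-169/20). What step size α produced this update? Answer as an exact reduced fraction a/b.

α = 1/20

F_att = 3/4·(g−p) = 3/4·(-11,20) = (-8.2500,15.0000)
o1: d²=2 ≤ ρ²=33; F_rep = 16·(1,-1)/2² = (4.0000,-4.0000)
o2: d²=106 > ρ²=33 → inactive
o3: d²=349 > ρ²=33 → inactive
F = F_att + ΣF_rep = (-4.2500,11.0000)
Δp = p'−p = (-0.2125,0.5500); α = Δx/Fx = (-17/80) / (-17/4) = 1/20
check: Δy/Fy = (11/20) / (11) = 1/20 ✓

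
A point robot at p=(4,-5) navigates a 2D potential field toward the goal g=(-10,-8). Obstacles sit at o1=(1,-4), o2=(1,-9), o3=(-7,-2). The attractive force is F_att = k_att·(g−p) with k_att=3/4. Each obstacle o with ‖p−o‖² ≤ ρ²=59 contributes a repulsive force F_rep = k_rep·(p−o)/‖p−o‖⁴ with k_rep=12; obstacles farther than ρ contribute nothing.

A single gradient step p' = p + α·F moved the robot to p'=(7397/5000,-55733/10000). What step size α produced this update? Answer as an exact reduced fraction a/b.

F_att = 3/4·(g−p) = 3/4·(-14,-3) = (-10.5000,-2.2500)
o1: d²=10 ≤ ρ²=59; F_rep = 12·(3,-1)/10² = (0.3600,-0.1200)
o2: d²=25 ≤ ρ²=59; F_rep = 12·(3,4)/25² = (0.0576,0.0768)
o3: d²=130 > ρ²=59 → inactive
F = F_att + ΣF_rep = (-10.0824,-2.2932)
Δp = p'−p = (-2.5206,-0.5733); α = Δx/Fx = (-12603/5000) / (-12603/1250) = 1/4
check: Δy/Fy = (-5733/10000) / (-5733/2500) = 1/4 ✓

α = 1/4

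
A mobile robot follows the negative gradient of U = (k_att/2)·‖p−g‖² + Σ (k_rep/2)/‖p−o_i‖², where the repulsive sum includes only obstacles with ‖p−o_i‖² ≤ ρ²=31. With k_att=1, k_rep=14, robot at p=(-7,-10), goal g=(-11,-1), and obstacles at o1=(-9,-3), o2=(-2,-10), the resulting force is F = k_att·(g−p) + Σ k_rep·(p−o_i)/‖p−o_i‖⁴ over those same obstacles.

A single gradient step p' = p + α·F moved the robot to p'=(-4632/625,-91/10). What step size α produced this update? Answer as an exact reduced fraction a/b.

F_att = 1·(g−p) = 1·(-4,9) = (-4.0000,9.0000)
o1: d²=53 > ρ²=31 → inactive
o2: d²=25 ≤ ρ²=31; F_rep = 14·(-5,0)/25² = (-0.1120,0.0000)
F = F_att + ΣF_rep = (-4.1120,9.0000)
Δp = p'−p = (-0.4112,0.9000); α = Δx/Fx = (-257/625) / (-514/125) = 1/10
check: Δy/Fy = (9/10) / (9) = 1/10 ✓

α = 1/10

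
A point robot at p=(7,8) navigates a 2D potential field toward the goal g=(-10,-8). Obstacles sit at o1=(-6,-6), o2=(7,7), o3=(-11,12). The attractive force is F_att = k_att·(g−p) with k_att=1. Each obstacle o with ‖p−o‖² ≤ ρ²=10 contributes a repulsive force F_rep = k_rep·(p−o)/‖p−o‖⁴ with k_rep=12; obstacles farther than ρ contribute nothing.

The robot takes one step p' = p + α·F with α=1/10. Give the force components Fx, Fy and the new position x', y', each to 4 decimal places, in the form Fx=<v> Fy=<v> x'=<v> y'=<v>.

F_att = 1·(g−p) = 1·(-17,-16) = (-17.0000,-16.0000)
o1: d²=365 > ρ²=10 → inactive
o2: d²=1 ≤ ρ²=10; F_rep = 12·(0,1)/1² = (0.0000,12.0000)
o3: d²=340 > ρ²=10 → inactive
F = F_att + ΣF_rep = (-17.0000,-4.0000)
p' = p + 1/10·F = (5.3000,7.6000)

Fx=-17.0000 Fy=-4.0000 x'=5.3000 y'=7.6000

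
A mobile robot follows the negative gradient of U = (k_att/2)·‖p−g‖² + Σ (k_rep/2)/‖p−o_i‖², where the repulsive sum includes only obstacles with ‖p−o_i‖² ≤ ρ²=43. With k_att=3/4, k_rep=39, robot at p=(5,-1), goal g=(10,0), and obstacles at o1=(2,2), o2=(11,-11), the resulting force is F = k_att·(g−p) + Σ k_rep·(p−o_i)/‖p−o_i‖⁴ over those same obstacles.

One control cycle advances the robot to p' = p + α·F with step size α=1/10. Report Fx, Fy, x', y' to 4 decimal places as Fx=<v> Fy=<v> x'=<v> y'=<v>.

F_att = 3/4·(g−p) = 3/4·(5,1) = (3.7500,0.7500)
o1: d²=18 ≤ ρ²=43; F_rep = 39·(3,-3)/18² = (0.3611,-0.3611)
o2: d²=136 > ρ²=43 → inactive
F = F_att + ΣF_rep = (4.1111,0.3889)
p' = p + 1/10·F = (5.4111,-0.9611)

Fx=4.1111 Fy=0.3889 x'=5.4111 y'=-0.9611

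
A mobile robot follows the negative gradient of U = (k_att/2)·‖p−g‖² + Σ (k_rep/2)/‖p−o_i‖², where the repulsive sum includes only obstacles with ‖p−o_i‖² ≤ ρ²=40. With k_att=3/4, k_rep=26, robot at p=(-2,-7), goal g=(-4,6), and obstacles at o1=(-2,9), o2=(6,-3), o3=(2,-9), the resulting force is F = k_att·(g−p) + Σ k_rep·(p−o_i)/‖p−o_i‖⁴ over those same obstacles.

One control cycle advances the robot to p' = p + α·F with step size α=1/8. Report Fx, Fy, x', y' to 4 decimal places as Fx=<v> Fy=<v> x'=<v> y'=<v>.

F_att = 3/4·(g−p) = 3/4·(-2,13) = (-1.5000,9.7500)
o1: d²=256 > ρ²=40 → inactive
o2: d²=80 > ρ²=40 → inactive
o3: d²=20 ≤ ρ²=40; F_rep = 26·(-4,2)/20² = (-0.2600,0.1300)
F = F_att + ΣF_rep = (-1.7600,9.8800)
p' = p + 1/8·F = (-2.2200,-5.7650)

Fx=-1.7600 Fy=9.8800 x'=-2.2200 y'=-5.7650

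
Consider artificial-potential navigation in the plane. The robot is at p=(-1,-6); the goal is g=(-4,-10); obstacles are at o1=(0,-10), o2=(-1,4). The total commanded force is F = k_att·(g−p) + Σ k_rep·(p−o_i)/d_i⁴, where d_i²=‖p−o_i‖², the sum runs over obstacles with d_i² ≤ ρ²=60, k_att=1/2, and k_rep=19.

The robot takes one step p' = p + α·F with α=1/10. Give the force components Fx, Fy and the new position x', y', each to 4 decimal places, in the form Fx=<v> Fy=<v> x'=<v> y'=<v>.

F_att = 1/2·(g−p) = 1/2·(-3,-4) = (-1.5000,-2.0000)
o1: d²=17 ≤ ρ²=60; F_rep = 19·(-1,4)/17² = (-0.0657,0.2630)
o2: d²=100 > ρ²=60 → inactive
F = F_att + ΣF_rep = (-1.5657,-1.7370)
p' = p + 1/10·F = (-1.1566,-6.1737)

Fx=-1.5657 Fy=-1.7370 x'=-1.1566 y'=-6.1737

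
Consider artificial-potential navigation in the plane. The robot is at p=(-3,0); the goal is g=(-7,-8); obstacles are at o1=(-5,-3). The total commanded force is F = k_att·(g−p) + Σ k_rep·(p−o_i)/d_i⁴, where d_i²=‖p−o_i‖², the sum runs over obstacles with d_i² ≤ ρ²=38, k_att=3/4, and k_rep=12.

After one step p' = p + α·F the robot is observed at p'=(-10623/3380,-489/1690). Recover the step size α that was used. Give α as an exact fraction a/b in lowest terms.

F_att = 3/4·(g−p) = 3/4·(-4,-8) = (-3.0000,-6.0000)
o1: d²=13 ≤ ρ²=38; F_rep = 12·(2,3)/13² = (0.1420,0.2130)
F = F_att + ΣF_rep = (-2.8580,-5.7870)
Δp = p'−p = (-0.1429,-0.2893); α = Δx/Fx = (-483/3380) / (-483/169) = 1/20
check: Δy/Fy = (-489/1690) / (-978/169) = 1/20 ✓

α = 1/20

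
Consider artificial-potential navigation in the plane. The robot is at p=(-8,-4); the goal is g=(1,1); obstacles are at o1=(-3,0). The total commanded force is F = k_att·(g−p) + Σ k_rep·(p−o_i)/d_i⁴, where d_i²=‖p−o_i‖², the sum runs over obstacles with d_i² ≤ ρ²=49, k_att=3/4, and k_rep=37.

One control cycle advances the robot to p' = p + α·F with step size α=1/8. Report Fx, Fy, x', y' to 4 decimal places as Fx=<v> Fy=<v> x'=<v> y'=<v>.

F_att = 3/4·(g−p) = 3/4·(9,5) = (6.7500,3.7500)
o1: d²=41 ≤ ρ²=49; F_rep = 37·(-5,-4)/41² = (-0.1101,-0.0880)
F = F_att + ΣF_rep = (6.6399,3.6620)
p' = p + 1/8·F = (-7.1700,-3.5423)

Fx=6.6399 Fy=3.6620 x'=-7.1700 y'=-3.5423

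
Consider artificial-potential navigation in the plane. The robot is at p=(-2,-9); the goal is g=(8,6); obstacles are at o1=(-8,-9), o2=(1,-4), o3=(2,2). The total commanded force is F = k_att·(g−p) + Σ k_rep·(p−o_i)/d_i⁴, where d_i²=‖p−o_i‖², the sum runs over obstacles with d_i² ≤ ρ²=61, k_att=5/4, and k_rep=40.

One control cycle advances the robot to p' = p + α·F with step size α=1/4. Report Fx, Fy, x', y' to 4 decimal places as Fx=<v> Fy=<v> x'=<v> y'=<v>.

F_att = 5/4·(g−p) = 5/4·(10,15) = (12.5000,18.7500)
o1: d²=36 ≤ ρ²=61; F_rep = 40·(6,0)/36² = (0.1852,0.0000)
o2: d²=34 ≤ ρ²=61; F_rep = 40·(-3,-5)/34² = (-0.1038,-0.1730)
o3: d²=137 > ρ²=61 → inactive
F = F_att + ΣF_rep = (12.5814,18.5770)
p' = p + 1/4·F = (1.1453,-4.3558)

Fx=12.5814 Fy=18.5770 x'=1.1453 y'=-4.3558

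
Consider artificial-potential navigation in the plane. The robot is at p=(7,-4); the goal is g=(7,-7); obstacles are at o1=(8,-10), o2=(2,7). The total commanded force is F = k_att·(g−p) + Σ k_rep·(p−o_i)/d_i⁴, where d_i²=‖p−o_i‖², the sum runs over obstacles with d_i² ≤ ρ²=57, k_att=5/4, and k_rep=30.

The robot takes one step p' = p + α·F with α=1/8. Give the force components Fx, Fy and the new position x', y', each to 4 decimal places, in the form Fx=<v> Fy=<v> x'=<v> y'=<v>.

F_att = 5/4·(g−p) = 5/4·(0,-3) = (0.0000,-3.7500)
o1: d²=37 ≤ ρ²=57; F_rep = 30·(-1,6)/37² = (-0.0219,0.1315)
o2: d²=146 > ρ²=57 → inactive
F = F_att + ΣF_rep = (-0.0219,-3.6185)
p' = p + 1/8·F = (6.9973,-4.4523)

Fx=-0.0219 Fy=-3.6185 x'=6.9973 y'=-4.4523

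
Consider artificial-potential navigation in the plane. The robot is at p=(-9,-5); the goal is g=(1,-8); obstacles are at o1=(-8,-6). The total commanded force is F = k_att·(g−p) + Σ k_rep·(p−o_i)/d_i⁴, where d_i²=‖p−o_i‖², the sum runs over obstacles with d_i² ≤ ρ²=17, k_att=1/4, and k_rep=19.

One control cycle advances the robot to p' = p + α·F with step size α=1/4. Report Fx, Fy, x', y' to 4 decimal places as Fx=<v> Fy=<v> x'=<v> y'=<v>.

F_att = 1/4·(g−p) = 1/4·(10,-3) = (2.5000,-0.7500)
o1: d²=2 ≤ ρ²=17; F_rep = 19·(-1,1)/2² = (-4.7500,4.7500)
F = F_att + ΣF_rep = (-2.2500,4.0000)
p' = p + 1/4·F = (-9.5625,-4.0000)

Fx=-2.2500 Fy=4.0000 x'=-9.5625 y'=-4.0000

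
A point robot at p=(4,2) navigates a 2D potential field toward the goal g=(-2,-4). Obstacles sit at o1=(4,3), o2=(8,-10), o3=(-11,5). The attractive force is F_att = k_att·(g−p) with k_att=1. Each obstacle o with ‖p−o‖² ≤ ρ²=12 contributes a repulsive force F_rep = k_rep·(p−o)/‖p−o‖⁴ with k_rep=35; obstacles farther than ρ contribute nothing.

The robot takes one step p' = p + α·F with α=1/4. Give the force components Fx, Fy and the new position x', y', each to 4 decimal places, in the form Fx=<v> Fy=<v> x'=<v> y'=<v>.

Fx=-6.0000 Fy=-41.0000 x'=2.5000 y'=-8.2500

F_att = 1·(g−p) = 1·(-6,-6) = (-6.0000,-6.0000)
o1: d²=1 ≤ ρ²=12; F_rep = 35·(0,-1)/1² = (0.0000,-35.0000)
o2: d²=160 > ρ²=12 → inactive
o3: d²=234 > ρ²=12 → inactive
F = F_att + ΣF_rep = (-6.0000,-41.0000)
p' = p + 1/4·F = (2.5000,-8.2500)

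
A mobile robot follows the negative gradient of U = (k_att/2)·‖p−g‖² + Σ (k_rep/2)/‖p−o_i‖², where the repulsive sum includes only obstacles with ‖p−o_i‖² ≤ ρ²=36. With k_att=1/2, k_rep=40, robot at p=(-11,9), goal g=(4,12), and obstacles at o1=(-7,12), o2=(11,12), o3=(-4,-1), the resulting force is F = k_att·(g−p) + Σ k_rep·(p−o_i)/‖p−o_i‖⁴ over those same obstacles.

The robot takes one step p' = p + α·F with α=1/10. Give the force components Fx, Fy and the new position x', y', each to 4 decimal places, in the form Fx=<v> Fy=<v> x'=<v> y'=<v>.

Fx=7.2440 Fy=1.3080 x'=-10.2756 y'=9.1308

F_att = 1/2·(g−p) = 1/2·(15,3) = (7.5000,1.5000)
o1: d²=25 ≤ ρ²=36; F_rep = 40·(-4,-3)/25² = (-0.2560,-0.1920)
o2: d²=493 > ρ²=36 → inactive
o3: d²=149 > ρ²=36 → inactive
F = F_att + ΣF_rep = (7.2440,1.3080)
p' = p + 1/10·F = (-10.2756,9.1308)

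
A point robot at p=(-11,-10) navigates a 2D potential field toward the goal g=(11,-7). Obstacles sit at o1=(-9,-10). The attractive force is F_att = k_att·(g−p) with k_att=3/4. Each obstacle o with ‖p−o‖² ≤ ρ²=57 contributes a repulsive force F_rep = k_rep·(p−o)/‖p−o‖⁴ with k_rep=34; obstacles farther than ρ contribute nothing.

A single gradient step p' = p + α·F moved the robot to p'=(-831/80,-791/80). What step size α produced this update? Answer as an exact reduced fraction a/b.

F_att = 3/4·(g−p) = 3/4·(22,3) = (16.5000,2.2500)
o1: d²=4 ≤ ρ²=57; F_rep = 34·(-2,0)/4² = (-4.2500,0.0000)
F = F_att + ΣF_rep = (12.2500,2.2500)
Δp = p'−p = (0.6125,0.1125); α = Δx/Fx = (49/80) / (49/4) = 1/20
check: Δy/Fy = (9/80) / (9/4) = 1/20 ✓

α = 1/20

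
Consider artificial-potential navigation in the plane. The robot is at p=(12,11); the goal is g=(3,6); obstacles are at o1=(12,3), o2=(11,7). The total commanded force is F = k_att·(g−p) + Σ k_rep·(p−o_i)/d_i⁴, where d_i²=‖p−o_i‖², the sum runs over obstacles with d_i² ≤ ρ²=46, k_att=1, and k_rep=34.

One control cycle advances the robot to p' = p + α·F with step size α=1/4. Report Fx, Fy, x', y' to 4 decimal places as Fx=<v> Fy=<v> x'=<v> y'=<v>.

F_att = 1·(g−p) = 1·(-9,-5) = (-9.0000,-5.0000)
o1: d²=64 > ρ²=46 → inactive
o2: d²=17 ≤ ρ²=46; F_rep = 34·(1,4)/17² = (0.1176,0.4706)
F = F_att + ΣF_rep = (-8.8824,-4.5294)
p' = p + 1/4·F = (9.7794,9.8676)

Fx=-8.8824 Fy=-4.5294 x'=9.7794 y'=9.8676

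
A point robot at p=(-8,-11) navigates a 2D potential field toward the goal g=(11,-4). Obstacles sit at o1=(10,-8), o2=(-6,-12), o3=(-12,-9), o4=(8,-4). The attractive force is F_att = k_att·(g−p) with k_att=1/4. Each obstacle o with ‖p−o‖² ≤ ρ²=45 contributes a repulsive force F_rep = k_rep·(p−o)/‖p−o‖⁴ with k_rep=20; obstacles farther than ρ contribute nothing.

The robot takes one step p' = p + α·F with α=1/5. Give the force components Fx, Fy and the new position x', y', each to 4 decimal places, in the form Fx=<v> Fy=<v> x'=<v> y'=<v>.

Fx=3.3500 Fy=2.4500 x'=-7.3300 y'=-10.5100

F_att = 1/4·(g−p) = 1/4·(19,7) = (4.7500,1.7500)
o1: d²=333 > ρ²=45 → inactive
o2: d²=5 ≤ ρ²=45; F_rep = 20·(-2,1)/5² = (-1.6000,0.8000)
o3: d²=20 ≤ ρ²=45; F_rep = 20·(4,-2)/20² = (0.2000,-0.1000)
o4: d²=305 > ρ²=45 → inactive
F = F_att + ΣF_rep = (3.3500,2.4500)
p' = p + 1/5·F = (-7.3300,-10.5100)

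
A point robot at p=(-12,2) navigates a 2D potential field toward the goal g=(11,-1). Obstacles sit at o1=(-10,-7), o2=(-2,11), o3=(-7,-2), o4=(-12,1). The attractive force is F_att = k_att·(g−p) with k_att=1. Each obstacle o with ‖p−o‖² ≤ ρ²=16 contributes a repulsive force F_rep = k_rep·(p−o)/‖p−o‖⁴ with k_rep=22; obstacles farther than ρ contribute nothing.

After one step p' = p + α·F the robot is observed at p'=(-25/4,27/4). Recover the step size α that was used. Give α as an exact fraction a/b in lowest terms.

α = 1/4

F_att = 1·(g−p) = 1·(23,-3) = (23.0000,-3.0000)
o1: d²=85 > ρ²=16 → inactive
o2: d²=181 > ρ²=16 → inactive
o3: d²=41 > ρ²=16 → inactive
o4: d²=1 ≤ ρ²=16; F_rep = 22·(0,1)/1² = (0.0000,22.0000)
F = F_att + ΣF_rep = (23.0000,19.0000)
Δp = p'−p = (5.7500,4.7500); α = Δx/Fx = (23/4) / (23) = 1/4
check: Δy/Fy = (19/4) / (19) = 1/4 ✓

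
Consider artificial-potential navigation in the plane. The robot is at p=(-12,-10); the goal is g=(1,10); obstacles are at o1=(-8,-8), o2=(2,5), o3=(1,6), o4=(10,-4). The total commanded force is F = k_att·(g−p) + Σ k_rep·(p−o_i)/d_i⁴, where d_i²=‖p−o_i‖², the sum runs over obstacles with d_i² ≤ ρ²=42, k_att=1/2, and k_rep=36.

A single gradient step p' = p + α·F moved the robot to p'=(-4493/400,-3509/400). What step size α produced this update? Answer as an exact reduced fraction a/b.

F_att = 1/2·(g−p) = 1/2·(13,20) = (6.5000,10.0000)
o1: d²=20 ≤ ρ²=42; F_rep = 36·(-4,-2)/20² = (-0.3600,-0.1800)
o2: d²=421 > ρ²=42 → inactive
o3: d²=425 > ρ²=42 → inactive
o4: d²=520 > ρ²=42 → inactive
F = F_att + ΣF_rep = (6.1400,9.8200)
Δp = p'−p = (0.7675,1.2275); α = Δx/Fx = (307/400) / (307/50) = 1/8
check: Δy/Fy = (491/400) / (491/50) = 1/8 ✓

α = 1/8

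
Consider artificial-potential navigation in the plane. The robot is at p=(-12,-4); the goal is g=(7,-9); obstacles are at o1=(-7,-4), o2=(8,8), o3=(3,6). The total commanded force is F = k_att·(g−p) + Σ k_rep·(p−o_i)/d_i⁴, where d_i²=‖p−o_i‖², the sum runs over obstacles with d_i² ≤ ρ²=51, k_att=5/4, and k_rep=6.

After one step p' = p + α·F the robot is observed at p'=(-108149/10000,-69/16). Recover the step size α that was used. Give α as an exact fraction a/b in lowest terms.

F_att = 5/4·(g−p) = 5/4·(19,-5) = (23.7500,-6.2500)
o1: d²=25 ≤ ρ²=51; F_rep = 6·(-5,0)/25² = (-0.0480,0.0000)
o2: d²=544 > ρ²=51 → inactive
o3: d²=325 > ρ²=51 → inactive
F = F_att + ΣF_rep = (23.7020,-6.2500)
Δp = p'−p = (1.1851,-0.3125); α = Δx/Fx = (11851/10000) / (11851/500) = 1/20
check: Δy/Fy = (-5/16) / (-25/4) = 1/20 ✓

α = 1/20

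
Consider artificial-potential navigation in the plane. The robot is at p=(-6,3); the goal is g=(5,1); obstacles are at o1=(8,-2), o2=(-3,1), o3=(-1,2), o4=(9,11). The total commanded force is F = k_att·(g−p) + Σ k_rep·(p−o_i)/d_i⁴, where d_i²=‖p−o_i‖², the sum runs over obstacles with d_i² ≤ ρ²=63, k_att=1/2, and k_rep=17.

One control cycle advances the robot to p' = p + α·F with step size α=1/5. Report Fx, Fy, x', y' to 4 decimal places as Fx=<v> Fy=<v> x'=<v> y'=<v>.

F_att = 1/2·(g−p) = 1/2·(11,-2) = (5.5000,-1.0000)
o1: d²=221 > ρ²=63 → inactive
o2: d²=13 ≤ ρ²=63; F_rep = 17·(-3,2)/13² = (-0.3018,0.2012)
o3: d²=26 ≤ ρ²=63; F_rep = 17·(-5,1)/26² = (-0.1257,0.0251)
o4: d²=289 > ρ²=63 → inactive
F = F_att + ΣF_rep = (5.0725,-0.7737)
p' = p + 1/5·F = (-4.9855,2.8453)

Fx=5.0725 Fy=-0.7737 x'=-4.9855 y'=2.8453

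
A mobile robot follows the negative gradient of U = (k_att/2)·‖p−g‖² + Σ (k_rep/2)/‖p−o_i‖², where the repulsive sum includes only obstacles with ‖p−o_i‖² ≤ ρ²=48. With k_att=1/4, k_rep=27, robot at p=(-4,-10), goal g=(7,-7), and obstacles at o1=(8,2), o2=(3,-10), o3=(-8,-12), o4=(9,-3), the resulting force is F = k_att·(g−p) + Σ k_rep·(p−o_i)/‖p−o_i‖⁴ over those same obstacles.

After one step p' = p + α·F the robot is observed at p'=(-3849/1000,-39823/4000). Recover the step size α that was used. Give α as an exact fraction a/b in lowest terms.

α = 1/20

F_att = 1/4·(g−p) = 1/4·(11,3) = (2.7500,0.7500)
o1: d²=288 > ρ²=48 → inactive
o2: d²=49 > ρ²=48 → inactive
o3: d²=20 ≤ ρ²=48; F_rep = 27·(4,2)/20² = (0.2700,0.1350)
o4: d²=218 > ρ²=48 → inactive
F = F_att + ΣF_rep = (3.0200,0.8850)
Δp = p'−p = (0.1510,0.0442); α = Δx/Fx = (151/1000) / (151/50) = 1/20
check: Δy/Fy = (177/4000) / (177/200) = 1/20 ✓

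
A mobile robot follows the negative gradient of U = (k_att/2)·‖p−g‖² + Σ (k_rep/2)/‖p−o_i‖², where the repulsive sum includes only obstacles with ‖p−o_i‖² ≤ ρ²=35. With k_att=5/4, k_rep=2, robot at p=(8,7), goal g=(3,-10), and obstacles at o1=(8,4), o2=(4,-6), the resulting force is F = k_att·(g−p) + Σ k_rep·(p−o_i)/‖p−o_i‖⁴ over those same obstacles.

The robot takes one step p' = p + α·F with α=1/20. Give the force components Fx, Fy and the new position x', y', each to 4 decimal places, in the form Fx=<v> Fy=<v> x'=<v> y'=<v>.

F_att = 5/4·(g−p) = 5/4·(-5,-17) = (-6.2500,-21.2500)
o1: d²=9 ≤ ρ²=35; F_rep = 2·(0,3)/9² = (0.0000,0.0741)
o2: d²=185 > ρ²=35 → inactive
F = F_att + ΣF_rep = (-6.2500,-21.1759)
p' = p + 1/20·F = (7.6875,5.9412)

Fx=-6.2500 Fy=-21.1759 x'=7.6875 y'=5.9412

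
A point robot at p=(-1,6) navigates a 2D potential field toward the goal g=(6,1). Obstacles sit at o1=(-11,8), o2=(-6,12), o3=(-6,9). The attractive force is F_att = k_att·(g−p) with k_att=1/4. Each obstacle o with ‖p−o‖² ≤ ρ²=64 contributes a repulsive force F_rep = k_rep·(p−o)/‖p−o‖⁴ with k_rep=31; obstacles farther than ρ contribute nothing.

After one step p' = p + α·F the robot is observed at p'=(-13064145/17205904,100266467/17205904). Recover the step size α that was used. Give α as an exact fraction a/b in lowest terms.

α = 1/8

F_att = 1/4·(g−p) = 1/4·(7,-5) = (1.7500,-1.2500)
o1: d²=104 > ρ²=64 → inactive
o2: d²=61 ≤ ρ²=64; F_rep = 31·(5,-6)/61² = (0.0417,-0.0500)
o3: d²=34 ≤ ρ²=64; F_rep = 31·(5,-3)/34² = (0.1341,-0.0804)
F = F_att + ΣF_rep = (1.9257,-1.3804)
Δp = p'−p = (0.2407,-0.1726); α = Δx/Fx = (4141759/17205904) / (4141759/2150738) = 1/8
check: Δy/Fy = (-2968957/17205904) / (-2968957/2150738) = 1/8 ✓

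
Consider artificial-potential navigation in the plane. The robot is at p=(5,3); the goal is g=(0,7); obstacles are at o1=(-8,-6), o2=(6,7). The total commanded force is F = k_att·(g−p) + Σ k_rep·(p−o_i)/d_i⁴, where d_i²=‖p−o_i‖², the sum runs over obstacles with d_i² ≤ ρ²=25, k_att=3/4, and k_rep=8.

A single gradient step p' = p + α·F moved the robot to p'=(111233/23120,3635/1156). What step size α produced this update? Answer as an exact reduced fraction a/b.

α = 1/20

F_att = 3/4·(g−p) = 3/4·(-5,4) = (-3.7500,3.0000)
o1: d²=250 > ρ²=25 → inactive
o2: d²=17 ≤ ρ²=25; F_rep = 8·(-1,-4)/17² = (-0.0277,-0.1107)
F = F_att + ΣF_rep = (-3.7777,2.8893)
Δp = p'−p = (-0.1889,0.1445); α = Δx/Fx = (-4367/23120) / (-4367/1156) = 1/20
check: Δy/Fy = (167/1156) / (835/289) = 1/20 ✓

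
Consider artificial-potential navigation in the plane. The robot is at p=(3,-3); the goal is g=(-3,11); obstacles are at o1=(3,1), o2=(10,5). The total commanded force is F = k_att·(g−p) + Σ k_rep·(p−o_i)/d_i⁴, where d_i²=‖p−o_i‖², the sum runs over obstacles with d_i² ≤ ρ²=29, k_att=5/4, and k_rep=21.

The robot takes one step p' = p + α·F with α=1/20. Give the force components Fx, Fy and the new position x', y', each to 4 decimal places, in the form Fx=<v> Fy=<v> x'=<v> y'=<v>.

Fx=-7.5000 Fy=17.1719 x'=2.6250 y'=-2.1414

F_att = 5/4·(g−p) = 5/4·(-6,14) = (-7.5000,17.5000)
o1: d²=16 ≤ ρ²=29; F_rep = 21·(0,-4)/16² = (0.0000,-0.3281)
o2: d²=113 > ρ²=29 → inactive
F = F_att + ΣF_rep = (-7.5000,17.1719)
p' = p + 1/20·F = (2.6250,-2.1414)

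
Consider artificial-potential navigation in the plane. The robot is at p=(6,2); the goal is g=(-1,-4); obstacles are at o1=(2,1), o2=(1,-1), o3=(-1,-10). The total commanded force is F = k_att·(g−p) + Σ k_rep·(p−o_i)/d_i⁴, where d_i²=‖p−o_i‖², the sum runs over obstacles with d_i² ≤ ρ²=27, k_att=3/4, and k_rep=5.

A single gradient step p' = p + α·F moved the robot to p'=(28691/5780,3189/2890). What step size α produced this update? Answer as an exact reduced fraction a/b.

F_att = 3/4·(g−p) = 3/4·(-7,-6) = (-5.2500,-4.5000)
o1: d²=17 ≤ ρ²=27; F_rep = 5·(4,1)/17² = (0.0692,0.0173)
o2: d²=34 > ρ²=27 → inactive
o3: d²=193 > ρ²=27 → inactive
F = F_att + ΣF_rep = (-5.1808,-4.4827)
Δp = p'−p = (-1.0362,-0.8965); α = Δx/Fx = (-5989/5780) / (-5989/1156) = 1/5
check: Δy/Fy = (-2591/2890) / (-2591/578) = 1/5 ✓

α = 1/5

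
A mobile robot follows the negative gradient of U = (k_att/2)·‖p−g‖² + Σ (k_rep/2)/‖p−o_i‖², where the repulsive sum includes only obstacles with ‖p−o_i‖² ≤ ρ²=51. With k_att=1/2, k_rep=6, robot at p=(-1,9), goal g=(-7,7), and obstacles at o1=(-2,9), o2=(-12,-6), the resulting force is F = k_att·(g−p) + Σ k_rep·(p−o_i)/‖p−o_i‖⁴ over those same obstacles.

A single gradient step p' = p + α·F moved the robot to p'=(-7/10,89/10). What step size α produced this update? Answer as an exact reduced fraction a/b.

α = 1/10

F_att = 1/2·(g−p) = 1/2·(-6,-2) = (-3.0000,-1.0000)
o1: d²=1 ≤ ρ²=51; F_rep = 6·(1,0)/1² = (6.0000,0.0000)
o2: d²=346 > ρ²=51 → inactive
F = F_att + ΣF_rep = (3.0000,-1.0000)
Δp = p'−p = (0.3000,-0.1000); α = Δx/Fx = (3/10) / (3) = 1/10
check: Δy/Fy = (-1/10) / (-1) = 1/10 ✓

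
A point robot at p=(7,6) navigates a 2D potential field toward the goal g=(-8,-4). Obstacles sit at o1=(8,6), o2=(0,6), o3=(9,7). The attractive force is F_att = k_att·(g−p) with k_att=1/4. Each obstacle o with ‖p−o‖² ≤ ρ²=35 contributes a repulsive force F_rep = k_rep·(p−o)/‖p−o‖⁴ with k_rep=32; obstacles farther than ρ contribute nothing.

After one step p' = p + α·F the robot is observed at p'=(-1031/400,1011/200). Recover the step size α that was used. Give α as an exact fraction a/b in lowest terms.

F_att = 1/4·(g−p) = 1/4·(-15,-10) = (-3.7500,-2.5000)
o1: d²=1 ≤ ρ²=35; F_rep = 32·(-1,0)/1² = (-32.0000,0.0000)
o2: d²=49 > ρ²=35 → inactive
o3: d²=5 ≤ ρ²=35; F_rep = 32·(-2,-1)/5² = (-2.5600,-1.2800)
F = F_att + ΣF_rep = (-38.3100,-3.7800)
Δp = p'−p = (-9.5775,-0.9450); α = Δx/Fx = (-3831/400) / (-3831/100) = 1/4
check: Δy/Fy = (-189/200) / (-189/50) = 1/4 ✓

α = 1/4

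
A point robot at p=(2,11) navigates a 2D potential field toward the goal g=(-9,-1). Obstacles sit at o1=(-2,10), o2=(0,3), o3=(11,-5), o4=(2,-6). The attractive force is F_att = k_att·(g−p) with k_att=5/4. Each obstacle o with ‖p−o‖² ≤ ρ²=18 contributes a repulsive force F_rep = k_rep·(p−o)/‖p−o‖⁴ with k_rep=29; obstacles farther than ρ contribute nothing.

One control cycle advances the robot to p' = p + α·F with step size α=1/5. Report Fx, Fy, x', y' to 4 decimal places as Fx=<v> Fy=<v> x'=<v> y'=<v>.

Fx=-13.3486 Fy=-14.8997 x'=-0.6697 y'=8.0201

F_att = 5/4·(g−p) = 5/4·(-11,-12) = (-13.7500,-15.0000)
o1: d²=17 ≤ ρ²=18; F_rep = 29·(4,1)/17² = (0.4014,0.1003)
o2: d²=68 > ρ²=18 → inactive
o3: d²=337 > ρ²=18 → inactive
o4: d²=289 > ρ²=18 → inactive
F = F_att + ΣF_rep = (-13.3486,-14.8997)
p' = p + 1/5·F = (-0.6697,8.0201)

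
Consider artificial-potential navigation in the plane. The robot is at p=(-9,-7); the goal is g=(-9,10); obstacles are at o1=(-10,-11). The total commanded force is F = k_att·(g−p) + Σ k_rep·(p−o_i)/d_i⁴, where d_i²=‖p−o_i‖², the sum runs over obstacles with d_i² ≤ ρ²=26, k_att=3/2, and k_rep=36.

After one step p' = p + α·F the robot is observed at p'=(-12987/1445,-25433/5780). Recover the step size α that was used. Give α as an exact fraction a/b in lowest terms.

F_att = 3/2·(g−p) = 3/2·(0,17) = (0.0000,25.5000)
o1: d²=17 ≤ ρ²=26; F_rep = 36·(1,4)/17² = (0.1246,0.4983)
F = F_att + ΣF_rep = (0.1246,25.9983)
Δp = p'−p = (0.0125,2.5998); α = Δx/Fx = (18/1445) / (36/289) = 1/10
check: Δy/Fy = (15027/5780) / (15027/578) = 1/10 ✓

α = 1/10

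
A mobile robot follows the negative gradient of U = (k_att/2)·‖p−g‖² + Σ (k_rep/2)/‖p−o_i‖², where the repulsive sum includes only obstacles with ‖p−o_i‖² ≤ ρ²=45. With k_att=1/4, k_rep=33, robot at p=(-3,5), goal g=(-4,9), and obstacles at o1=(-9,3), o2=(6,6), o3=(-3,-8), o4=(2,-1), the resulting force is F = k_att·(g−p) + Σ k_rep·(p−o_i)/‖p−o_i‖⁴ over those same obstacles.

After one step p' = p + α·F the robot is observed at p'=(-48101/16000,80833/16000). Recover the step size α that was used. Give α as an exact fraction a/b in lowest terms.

α = 1/20

F_att = 1/4·(g−p) = 1/4·(-1,4) = (-0.2500,1.0000)
o1: d²=40 ≤ ρ²=45; F_rep = 33·(6,2)/40² = (0.1237,0.0413)
o2: d²=82 > ρ²=45 → inactive
o3: d²=169 > ρ²=45 → inactive
o4: d²=61 > ρ²=45 → inactive
F = F_att + ΣF_rep = (-0.1263,1.0413)
Δp = p'−p = (-0.0063,0.0521); α = Δx/Fx = (-101/16000) / (-101/800) = 1/20
check: Δy/Fy = (833/16000) / (833/800) = 1/20 ✓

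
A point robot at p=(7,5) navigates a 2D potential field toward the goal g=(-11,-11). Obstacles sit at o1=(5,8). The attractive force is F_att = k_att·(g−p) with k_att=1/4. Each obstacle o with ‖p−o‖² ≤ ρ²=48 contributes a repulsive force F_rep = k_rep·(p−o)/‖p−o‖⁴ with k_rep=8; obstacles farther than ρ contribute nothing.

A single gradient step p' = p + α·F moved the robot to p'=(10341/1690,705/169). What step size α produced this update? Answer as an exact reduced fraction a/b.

F_att = 1/4·(g−p) = 1/4·(-18,-16) = (-4.5000,-4.0000)
o1: d²=13 ≤ ρ²=48; F_rep = 8·(2,-3)/13² = (0.0947,-0.1420)
F = F_att + ΣF_rep = (-4.4053,-4.1420)
Δp = p'−p = (-0.8811,-0.8284); α = Δx/Fx = (-1489/1690) / (-1489/338) = 1/5
check: Δy/Fy = (-140/169) / (-700/169) = 1/5 ✓

α = 1/5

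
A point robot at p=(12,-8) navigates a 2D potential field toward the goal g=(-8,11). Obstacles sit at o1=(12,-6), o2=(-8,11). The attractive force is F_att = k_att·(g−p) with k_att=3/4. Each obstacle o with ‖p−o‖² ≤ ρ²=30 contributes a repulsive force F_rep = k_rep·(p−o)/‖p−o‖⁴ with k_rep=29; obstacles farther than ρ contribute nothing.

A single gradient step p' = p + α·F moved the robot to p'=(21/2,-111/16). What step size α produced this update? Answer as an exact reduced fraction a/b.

α = 1/10

F_att = 3/4·(g−p) = 3/4·(-20,19) = (-15.0000,14.2500)
o1: d²=4 ≤ ρ²=30; F_rep = 29·(0,-2)/4² = (0.0000,-3.6250)
o2: d²=761 > ρ²=30 → inactive
F = F_att + ΣF_rep = (-15.0000,10.6250)
Δp = p'−p = (-1.5000,1.0625); α = Δx/Fx = (-3/2) / (-15) = 1/10
check: Δy/Fy = (17/16) / (85/8) = 1/10 ✓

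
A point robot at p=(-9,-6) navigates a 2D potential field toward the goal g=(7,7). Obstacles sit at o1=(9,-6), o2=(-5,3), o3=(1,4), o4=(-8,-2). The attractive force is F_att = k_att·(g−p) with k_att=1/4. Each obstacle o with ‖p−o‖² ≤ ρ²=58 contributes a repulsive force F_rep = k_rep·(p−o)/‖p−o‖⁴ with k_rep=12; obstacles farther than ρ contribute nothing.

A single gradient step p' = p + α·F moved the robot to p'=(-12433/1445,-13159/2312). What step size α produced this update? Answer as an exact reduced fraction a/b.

α = 1/10

F_att = 1/4·(g−p) = 1/4·(16,13) = (4.0000,3.2500)
o1: d²=324 > ρ²=58 → inactive
o2: d²=97 > ρ²=58 → inactive
o3: d²=200 > ρ²=58 → inactive
o4: d²=17 ≤ ρ²=58; F_rep = 12·(-1,-4)/17² = (-0.0415,-0.1661)
F = F_att + ΣF_rep = (3.9585,3.0839)
Δp = p'−p = (0.3958,0.3084); α = Δx/Fx = (572/1445) / (1144/289) = 1/10
check: Δy/Fy = (713/2312) / (3565/1156) = 1/10 ✓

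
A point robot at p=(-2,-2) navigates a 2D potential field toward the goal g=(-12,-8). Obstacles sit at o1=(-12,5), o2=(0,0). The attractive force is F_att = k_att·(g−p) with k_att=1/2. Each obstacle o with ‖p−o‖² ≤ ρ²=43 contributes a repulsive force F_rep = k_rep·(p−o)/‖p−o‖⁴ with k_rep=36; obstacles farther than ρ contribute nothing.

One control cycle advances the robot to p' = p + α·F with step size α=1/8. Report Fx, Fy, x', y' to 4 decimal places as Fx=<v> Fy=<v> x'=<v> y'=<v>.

F_att = 1/2·(g−p) = 1/2·(-10,-6) = (-5.0000,-3.0000)
o1: d²=149 > ρ²=43 → inactive
o2: d²=8 ≤ ρ²=43; F_rep = 36·(-2,-2)/8² = (-1.1250,-1.1250)
F = F_att + ΣF_rep = (-6.1250,-4.1250)
p' = p + 1/8·F = (-2.7656,-2.5156)

Fx=-6.1250 Fy=-4.1250 x'=-2.7656 y'=-2.5156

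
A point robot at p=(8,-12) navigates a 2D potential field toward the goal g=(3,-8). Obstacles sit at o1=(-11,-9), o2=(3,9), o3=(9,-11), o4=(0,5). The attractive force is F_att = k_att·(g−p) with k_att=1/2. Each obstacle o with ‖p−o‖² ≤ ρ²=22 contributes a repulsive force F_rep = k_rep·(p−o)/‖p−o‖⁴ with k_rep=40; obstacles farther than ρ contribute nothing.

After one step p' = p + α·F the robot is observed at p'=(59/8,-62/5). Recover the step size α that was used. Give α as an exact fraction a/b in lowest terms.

α = 1/20

F_att = 1/2·(g−p) = 1/2·(-5,4) = (-2.5000,2.0000)
o1: d²=370 > ρ²=22 → inactive
o2: d²=466 > ρ²=22 → inactive
o3: d²=2 ≤ ρ²=22; F_rep = 40·(-1,-1)/2² = (-10.0000,-10.0000)
o4: d²=353 > ρ²=22 → inactive
F = F_att + ΣF_rep = (-12.5000,-8.0000)
Δp = p'−p = (-0.6250,-0.4000); α = Δx/Fx = (-5/8) / (-25/2) = 1/20
check: Δy/Fy = (-2/5) / (-8) = 1/20 ✓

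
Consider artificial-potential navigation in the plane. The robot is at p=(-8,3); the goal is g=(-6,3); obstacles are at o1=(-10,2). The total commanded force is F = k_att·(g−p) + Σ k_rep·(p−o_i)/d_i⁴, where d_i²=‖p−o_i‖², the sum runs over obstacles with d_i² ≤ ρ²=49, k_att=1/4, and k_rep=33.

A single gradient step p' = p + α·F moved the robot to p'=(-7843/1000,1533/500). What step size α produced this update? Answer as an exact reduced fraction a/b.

α = 1/20

F_att = 1/4·(g−p) = 1/4·(2,0) = (0.5000,0.0000)
o1: d²=5 ≤ ρ²=49; F_rep = 33·(2,1)/5² = (2.6400,1.3200)
F = F_att + ΣF_rep = (3.1400,1.3200)
Δp = p'−p = (0.1570,0.0660); α = Δx/Fx = (157/1000) / (157/50) = 1/20
check: Δy/Fy = (33/500) / (33/25) = 1/20 ✓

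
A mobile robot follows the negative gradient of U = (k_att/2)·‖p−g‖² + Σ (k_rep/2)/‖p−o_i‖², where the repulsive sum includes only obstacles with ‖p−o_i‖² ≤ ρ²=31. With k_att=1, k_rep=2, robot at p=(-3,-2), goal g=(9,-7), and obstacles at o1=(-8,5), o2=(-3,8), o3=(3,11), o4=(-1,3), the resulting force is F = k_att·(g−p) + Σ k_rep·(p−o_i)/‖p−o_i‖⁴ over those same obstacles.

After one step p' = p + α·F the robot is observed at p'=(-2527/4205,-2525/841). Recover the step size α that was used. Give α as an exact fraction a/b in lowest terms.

F_att = 1·(g−p) = 1·(12,-5) = (12.0000,-5.0000)
o1: d²=74 > ρ²=31 → inactive
o2: d²=100 > ρ²=31 → inactive
o3: d²=205 > ρ²=31 → inactive
o4: d²=29 ≤ ρ²=31; F_rep = 2·(-2,-5)/29² = (-0.0048,-0.0119)
F = F_att + ΣF_rep = (11.9952,-5.0119)
Δp = p'−p = (2.3990,-1.0024); α = Δx/Fx = (10088/4205) / (10088/841) = 1/5
check: Δy/Fy = (-843/841) / (-4215/841) = 1/5 ✓

α = 1/5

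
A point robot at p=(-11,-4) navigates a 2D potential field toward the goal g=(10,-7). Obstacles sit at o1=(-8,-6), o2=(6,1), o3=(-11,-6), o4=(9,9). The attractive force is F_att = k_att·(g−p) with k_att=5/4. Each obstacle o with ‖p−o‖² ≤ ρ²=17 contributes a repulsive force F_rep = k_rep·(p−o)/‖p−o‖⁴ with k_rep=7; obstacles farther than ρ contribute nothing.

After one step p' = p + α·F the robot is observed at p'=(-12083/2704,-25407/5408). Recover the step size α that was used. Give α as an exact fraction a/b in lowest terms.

α = 1/4

F_att = 5/4·(g−p) = 5/4·(21,-3) = (26.2500,-3.7500)
o1: d²=13 ≤ ρ²=17; F_rep = 7·(-3,2)/13² = (-0.1243,0.0828)
o2: d²=314 > ρ²=17 → inactive
o3: d²=4 ≤ ρ²=17; F_rep = 7·(0,2)/4² = (0.0000,0.8750)
o4: d²=569 > ρ²=17 → inactive
F = F_att + ΣF_rep = (26.1257,-2.7922)
Δp = p'−p = (6.5314,-0.6980); α = Δx/Fx = (17661/2704) / (17661/676) = 1/4
check: Δy/Fy = (-3775/5408) / (-3775/1352) = 1/4 ✓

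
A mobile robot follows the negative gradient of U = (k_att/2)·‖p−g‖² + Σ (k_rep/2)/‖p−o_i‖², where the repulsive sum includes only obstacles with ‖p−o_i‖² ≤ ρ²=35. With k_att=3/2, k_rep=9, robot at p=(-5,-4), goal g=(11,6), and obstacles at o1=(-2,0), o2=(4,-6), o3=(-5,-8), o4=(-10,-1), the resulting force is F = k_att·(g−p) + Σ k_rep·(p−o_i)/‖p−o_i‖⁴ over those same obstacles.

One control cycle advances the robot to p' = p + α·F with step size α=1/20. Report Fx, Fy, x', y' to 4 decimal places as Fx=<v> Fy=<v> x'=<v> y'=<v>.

F_att = 3/2·(g−p) = 3/2·(16,10) = (24.0000,15.0000)
o1: d²=25 ≤ ρ²=35; F_rep = 9·(-3,-4)/25² = (-0.0432,-0.0576)
o2: d²=85 > ρ²=35 → inactive
o3: d²=16 ≤ ρ²=35; F_rep = 9·(0,4)/16² = (0.0000,0.1406)
o4: d²=34 ≤ ρ²=35; F_rep = 9·(5,-3)/34² = (0.0389,-0.0234)
F = F_att + ΣF_rep = (23.9957,15.0597)
p' = p + 1/20·F = (-3.8002,-3.2470)

Fx=23.9957 Fy=15.0597 x'=-3.8002 y'=-3.2470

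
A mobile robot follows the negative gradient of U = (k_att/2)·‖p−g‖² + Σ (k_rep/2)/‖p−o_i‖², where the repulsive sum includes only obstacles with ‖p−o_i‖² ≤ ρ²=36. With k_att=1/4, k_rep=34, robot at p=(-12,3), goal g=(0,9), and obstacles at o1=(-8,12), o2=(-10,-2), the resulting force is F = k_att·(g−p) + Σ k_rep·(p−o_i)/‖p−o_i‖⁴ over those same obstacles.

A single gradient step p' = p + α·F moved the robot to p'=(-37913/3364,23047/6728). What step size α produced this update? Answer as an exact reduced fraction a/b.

α = 1/4

F_att = 1/4·(g−p) = 1/4·(12,6) = (3.0000,1.5000)
o1: d²=97 > ρ²=36 → inactive
o2: d²=29 ≤ ρ²=36; F_rep = 34·(-2,5)/29² = (-0.0809,0.2021)
F = F_att + ΣF_rep = (2.9191,1.7021)
Δp = p'−p = (0.7298,0.4255); α = Δx/Fx = (2455/3364) / (2455/841) = 1/4
check: Δy/Fy = (2863/6728) / (2863/1682) = 1/4 ✓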